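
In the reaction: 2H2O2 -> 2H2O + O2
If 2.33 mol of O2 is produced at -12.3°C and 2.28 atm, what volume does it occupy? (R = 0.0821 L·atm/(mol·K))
T = -12.3°C + 273.15 = 260.85 K
V = nRT/P = (2.33 × 0.0821 × 260.85) / 2.28
V = 21.89 L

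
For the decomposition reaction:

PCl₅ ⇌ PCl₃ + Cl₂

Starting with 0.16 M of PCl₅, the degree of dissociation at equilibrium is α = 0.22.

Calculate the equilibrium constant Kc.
K_c = 0.0099

x = α·[A]₀ = 0.22 × 0.16 = 0.0352 M dissociated.
At eq: [PCl₅] = 0.16 − 0.0352 = 0.1248 M; [PCl₃] = [Cl₂] = x = 0.0352 M.
Kc = [PCl₃][Cl₂]/[PCl₅] = (0.0352)²/0.1248 = 0.009928.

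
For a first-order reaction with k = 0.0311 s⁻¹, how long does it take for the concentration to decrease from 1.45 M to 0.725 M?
22.29 s

From ln[A] = ln[A]₀ - k·t: t = ln([A]₀/[A])/k = ln(1.45/0.725)/0.0311 = ln(2.0000)/0.0311 = 0.6931/0.0311 = 22.29 s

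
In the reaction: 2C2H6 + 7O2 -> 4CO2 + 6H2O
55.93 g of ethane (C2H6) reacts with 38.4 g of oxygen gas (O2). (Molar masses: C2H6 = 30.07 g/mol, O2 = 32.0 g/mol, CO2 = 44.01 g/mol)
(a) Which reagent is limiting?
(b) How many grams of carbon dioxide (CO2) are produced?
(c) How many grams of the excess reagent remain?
(a) O2, (b) 30.18 g, (c) 45.62 g

Moles of C2H6 = 55.93 g ÷ 30.07 g/mol = 1.85999 mol
Moles of O2 = 38.4 g ÷ 32.0 g/mol = 1.2 mol
Moles ÷ coefficient: C2H6: 1.85999/2 = 0.93, O2: 1.2/7 = 0.1714
(a) O2 has the smaller value, so O2 is the limiting reagent.
(b) Moles of CO2 = 1.2 mol O2 × (4/7) = 0.685714 mol; mass = 0.685714 mol × 44.01 g/mol = 30.18 g
(c) C2H6 consumed = 1.2 × (2/7) = 0.342857 mol; remaining = 1.85999 − 0.342857 = 1.51714 mol; mass = 1.51714 mol × 30.07 g/mol = 45.62 g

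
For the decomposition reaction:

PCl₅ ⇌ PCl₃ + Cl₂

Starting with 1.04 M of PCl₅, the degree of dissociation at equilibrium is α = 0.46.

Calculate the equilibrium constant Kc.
K_c = 0.4075

x = α·[A]₀ = 0.46 × 1.04 = 0.4784 M dissociated.
At eq: [PCl₅] = 1.04 − 0.4784 = 0.5616 M; [PCl₃] = [Cl₂] = x = 0.4784 M.
Kc = [PCl₃][Cl₂]/[PCl₅] = (0.4784)²/0.5616 = 0.4075.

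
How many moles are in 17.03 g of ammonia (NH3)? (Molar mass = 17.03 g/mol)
Moles = 17.03 g ÷ 17.03 g/mol = 1 mol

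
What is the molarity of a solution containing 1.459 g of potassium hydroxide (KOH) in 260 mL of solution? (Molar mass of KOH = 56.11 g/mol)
Moles of KOH = 1.459 g ÷ 56.11 g/mol = 0.0260025 mol
Volume = 260 mL = 0.26 L
Molarity = 0.0260025 mol ÷ 0.26 L = 0.1 M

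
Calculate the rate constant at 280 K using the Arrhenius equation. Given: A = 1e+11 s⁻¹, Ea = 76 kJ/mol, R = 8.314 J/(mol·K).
6.63e-04 s⁻¹

k = A·exp(-Ea/(R·T)) = 1e+11·exp(-76000/(8.314·280)) = 1e+11·exp(-32.6472) = 1e+11·6.6300e-15 = 6.63e-04 s⁻¹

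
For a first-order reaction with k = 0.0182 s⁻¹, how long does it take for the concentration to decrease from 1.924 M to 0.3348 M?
96.08 s

From ln[A] = ln[A]₀ - k·t: t = ln([A]₀/[A])/k = ln(1.924/0.3348)/0.0182 = ln(5.7467)/0.0182 = 1.7486/0.0182 = 96.08 s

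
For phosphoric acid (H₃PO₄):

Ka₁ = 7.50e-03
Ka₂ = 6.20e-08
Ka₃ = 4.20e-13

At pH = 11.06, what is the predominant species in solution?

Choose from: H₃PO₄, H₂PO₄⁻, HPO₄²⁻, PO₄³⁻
HPO₄²⁻

pKa1 = 2.12, pKa2 = 7.21, pKa3 = 12.38. Each pKa is the crossover between adjacent species; pH = 11.06 lies in the region where HPO₄²⁻ predominates.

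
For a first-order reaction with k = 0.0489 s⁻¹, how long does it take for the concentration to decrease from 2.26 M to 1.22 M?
12.61 s

From ln[A] = ln[A]₀ - k·t: t = ln([A]₀/[A])/k = ln(2.26/1.22)/0.0489 = ln(1.8525)/0.0489 = 0.6165/0.0489 = 12.61 s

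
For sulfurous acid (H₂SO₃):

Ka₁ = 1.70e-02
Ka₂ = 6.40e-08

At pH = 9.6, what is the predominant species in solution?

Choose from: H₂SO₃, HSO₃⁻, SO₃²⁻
SO₃²⁻

pKa1 = 1.77, pKa2 = 7.19. Each pKa is the crossover between adjacent species; pH = 9.6 lies in the region where SO₃²⁻ predominates.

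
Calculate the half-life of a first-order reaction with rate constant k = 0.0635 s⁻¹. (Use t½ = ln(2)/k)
10.92 s

t½ = ln(2)/k = 0.6931/0.0635 = 10.92 s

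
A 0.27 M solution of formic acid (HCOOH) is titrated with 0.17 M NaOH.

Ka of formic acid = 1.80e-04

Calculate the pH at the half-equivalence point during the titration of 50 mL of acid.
pH = pKa = 3.74

At the half-equivalence point, [HA] = [A⁻], so by Henderson–Hasselbalch pH = pKa + log(1) = pKa.
pKa = −log(1.80e-04) = 3.74.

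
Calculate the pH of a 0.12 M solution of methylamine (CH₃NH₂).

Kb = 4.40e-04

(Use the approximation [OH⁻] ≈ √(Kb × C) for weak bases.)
pH = 11.86

[OH⁻] = √(Kb × C) = √(4.40e-04 × 0.12) = 7.2664e-03. pOH = 2.14, pH = 14 - pOH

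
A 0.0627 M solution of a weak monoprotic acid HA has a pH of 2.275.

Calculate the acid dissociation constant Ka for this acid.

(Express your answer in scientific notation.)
K_a = 4.91e-04

[H⁺] = 10^(−pH) = 10^(−2.275) = 5.309e-03 M. For HA ⇌ H⁺ + A⁻, Ka = x²/(C − x) = (5.309e-03)²/(0.0627 − 5.309e-03) = 4.91e-04.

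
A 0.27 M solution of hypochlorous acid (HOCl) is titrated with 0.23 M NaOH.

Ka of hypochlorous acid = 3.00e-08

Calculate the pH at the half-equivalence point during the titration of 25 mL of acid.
pH = pKa = 7.52

At the half-equivalence point, [HA] = [A⁻], so by Henderson–Hasselbalch pH = pKa + log(1) = pKa.
pKa = −log(3.00e-08) = 7.52.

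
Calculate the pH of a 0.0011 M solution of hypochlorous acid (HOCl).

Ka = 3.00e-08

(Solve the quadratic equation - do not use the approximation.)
pH = 5.24

x² + Ka×x - Ka×C = 0. Using quadratic formula: [H⁺] = 5.7296e-06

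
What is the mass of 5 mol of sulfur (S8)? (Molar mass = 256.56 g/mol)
Mass = 5 mol × 256.56 g/mol = 1283 g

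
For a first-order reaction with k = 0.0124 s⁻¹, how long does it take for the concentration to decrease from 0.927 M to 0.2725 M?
98.74 s

From ln[A] = ln[A]₀ - k·t: t = ln([A]₀/[A])/k = ln(0.927/0.2725)/0.0124 = ln(3.4018)/0.0124 = 1.2243/0.0124 = 98.74 s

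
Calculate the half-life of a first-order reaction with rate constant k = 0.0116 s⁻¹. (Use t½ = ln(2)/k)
59.75 s

t½ = ln(2)/k = 0.6931/0.0116 = 59.75 s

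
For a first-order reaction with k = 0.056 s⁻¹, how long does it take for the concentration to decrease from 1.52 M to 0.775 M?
12.03 s

From ln[A] = ln[A]₀ - k·t: t = ln([A]₀/[A])/k = ln(1.52/0.775)/0.056 = ln(1.9613)/0.056 = 0.6736/0.056 = 12.03 s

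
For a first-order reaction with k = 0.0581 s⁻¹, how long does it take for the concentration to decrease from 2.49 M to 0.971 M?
16.21 s

From ln[A] = ln[A]₀ - k·t: t = ln([A]₀/[A])/k = ln(2.49/0.971)/0.0581 = ln(2.5644)/0.0581 = 0.9417/0.0581 = 16.21 s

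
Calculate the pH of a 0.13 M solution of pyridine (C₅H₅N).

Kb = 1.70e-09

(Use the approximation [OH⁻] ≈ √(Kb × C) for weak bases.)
pH = 9.17

[OH⁻] = √(Kb × C) = √(1.70e-09 × 0.13) = 1.4866e-05. pOH = 4.83, pH = 14 - pOH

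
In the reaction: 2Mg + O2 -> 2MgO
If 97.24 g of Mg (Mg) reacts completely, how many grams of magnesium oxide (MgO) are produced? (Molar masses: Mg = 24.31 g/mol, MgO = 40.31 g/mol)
Moles of Mg = 97.24 g ÷ 24.31 g/mol = 4 mol
Mole ratio: 2 mol MgO / 2 mol Mg
Moles of MgO = 4 × (2/2) = 4 mol
Mass of MgO = 4 mol × 40.31 g/mol = 161.2 g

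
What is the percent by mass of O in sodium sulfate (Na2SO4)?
Mass of O in formula = 16.0 × 4 = 64 g/mol
Molar mass = 142.05 g/mol
% O = (64/142.05) × 100% = 45.05%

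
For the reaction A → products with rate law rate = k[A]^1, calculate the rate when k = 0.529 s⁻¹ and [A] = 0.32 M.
0.1693 M/s

rate = k·[A]^1 = 0.529·(0.32)^1 = 0.529·0.32 = 0.1693 M/s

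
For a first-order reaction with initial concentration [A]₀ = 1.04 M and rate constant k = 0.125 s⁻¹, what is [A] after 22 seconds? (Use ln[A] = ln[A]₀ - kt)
0.0665 M

ln[A] = ln[A]₀ - k·t = ln(1.04) - (0.125)·(22) = 0.0392 - 2.7500 = -2.7108
[A] = e^(-2.7108) = 0.0665 M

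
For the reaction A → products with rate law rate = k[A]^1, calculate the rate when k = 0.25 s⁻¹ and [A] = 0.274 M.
0.0685 M/s

rate = k·[A]^1 = 0.25·(0.274)^1 = 0.25·0.274 = 0.0685 M/s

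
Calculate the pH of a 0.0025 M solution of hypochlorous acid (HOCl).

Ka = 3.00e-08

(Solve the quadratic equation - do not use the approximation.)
pH = 5.06

x² + Ka×x - Ka×C = 0. Using quadratic formula: [H⁺] = 8.6453e-06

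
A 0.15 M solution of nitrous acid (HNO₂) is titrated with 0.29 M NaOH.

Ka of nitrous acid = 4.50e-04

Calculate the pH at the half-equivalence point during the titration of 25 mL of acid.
pH = pKa = 3.35

At the half-equivalence point, [HA] = [A⁻], so by Henderson–Hasselbalch pH = pKa + log(1) = pKa.
pKa = −log(4.50e-04) = 3.35.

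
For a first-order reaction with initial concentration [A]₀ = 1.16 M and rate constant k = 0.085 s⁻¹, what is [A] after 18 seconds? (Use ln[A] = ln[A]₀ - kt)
0.2512 M

ln[A] = ln[A]₀ - k·t = ln(1.16) - (0.085)·(18) = 0.1484 - 1.5300 = -1.3816
[A] = e^(-1.3816) = 0.2512 M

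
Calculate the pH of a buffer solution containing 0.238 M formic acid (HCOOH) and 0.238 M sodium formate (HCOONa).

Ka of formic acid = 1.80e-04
pH = 3.74

pKa = -log(1.80e-04) = 3.74. pH = pKa + log([A⁻]/[HA]) = 3.74 + log(0.238/0.238)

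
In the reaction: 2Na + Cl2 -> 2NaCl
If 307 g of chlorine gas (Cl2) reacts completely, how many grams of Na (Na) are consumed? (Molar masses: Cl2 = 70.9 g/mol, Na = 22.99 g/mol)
Moles of Cl2 = 307 g ÷ 70.9 g/mol = 4.33004 mol
Mole ratio: 2 mol Na / 1 mol Cl2
Moles of Na = 4.33004 × (2/1) = 8.66008 mol
Mass of Na = 8.66008 mol × 22.99 g/mol = 199.1 g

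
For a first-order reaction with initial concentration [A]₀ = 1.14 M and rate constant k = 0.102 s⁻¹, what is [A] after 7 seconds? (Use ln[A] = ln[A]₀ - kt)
0.5582 M

ln[A] = ln[A]₀ - k·t = ln(1.14) - (0.102)·(7) = 0.1310 - 0.7140 = -0.5830
[A] = e^(-0.5830) = 0.5582 M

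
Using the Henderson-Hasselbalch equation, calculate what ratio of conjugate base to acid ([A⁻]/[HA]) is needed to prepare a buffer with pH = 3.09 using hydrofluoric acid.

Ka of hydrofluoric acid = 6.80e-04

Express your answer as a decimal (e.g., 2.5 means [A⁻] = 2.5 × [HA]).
[A⁻]/[HA] = 0.837

pKa = −log(6.80e-04) = 3.1675. pH = pKa + log([A⁻]/[HA]). 3.09 = 3.1675 + log(ratio). log(ratio) = 3.09 − 3.1675 = -0.0775. ratio = 10^(-0.0775) = 0.837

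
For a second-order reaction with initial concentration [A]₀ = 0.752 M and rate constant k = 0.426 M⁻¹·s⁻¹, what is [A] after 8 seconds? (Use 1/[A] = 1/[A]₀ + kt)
0.2111 M

1/[A] = 1/[A]₀ + k·t = 1/0.752 + (0.426)·(8) = 1.3298 + 3.4080 = 4.7378
[A] = 1/4.7378 = 0.2111 M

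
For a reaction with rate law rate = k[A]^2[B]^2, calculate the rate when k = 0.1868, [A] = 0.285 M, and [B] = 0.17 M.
0.0004385 M/s

rate = k·[A]^2·[B]^2 = 0.1868·(0.285)^2·(0.17)^2 = 0.1868·0.081225·0.0289 = 0.0004385 M/s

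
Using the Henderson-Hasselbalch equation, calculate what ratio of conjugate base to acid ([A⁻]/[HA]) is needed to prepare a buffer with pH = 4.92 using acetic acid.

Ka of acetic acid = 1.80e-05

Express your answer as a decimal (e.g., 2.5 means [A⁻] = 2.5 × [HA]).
[A⁻]/[HA] = 1.497

pKa = −log(1.80e-05) = 4.7447. pH = pKa + log([A⁻]/[HA]). 4.92 = 4.7447 + log(ratio). log(ratio) = 4.92 − 4.7447 = 0.1753. ratio = 10^(0.1753) = 1.497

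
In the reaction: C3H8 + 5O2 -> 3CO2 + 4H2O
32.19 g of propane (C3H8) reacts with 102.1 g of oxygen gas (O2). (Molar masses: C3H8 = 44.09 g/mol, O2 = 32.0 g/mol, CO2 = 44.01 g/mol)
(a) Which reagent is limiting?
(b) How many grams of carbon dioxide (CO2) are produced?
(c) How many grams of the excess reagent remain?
(a) O2, (b) 84.25 g, (c) 4.055 g

Moles of C3H8 = 32.19 g ÷ 44.09 g/mol = 0.730098 mol
Moles of O2 = 102.1 g ÷ 32.0 g/mol = 3.19062 mol
Moles ÷ coefficient: C3H8: 0.730098/1 = 0.7301, O2: 3.19062/5 = 0.6381
(a) O2 has the smaller value, so O2 is the limiting reagent.
(b) Moles of CO2 = 3.19062 mol O2 × (3/5) = 1.91437 mol; mass = 1.91437 mol × 44.01 g/mol = 84.25 g
(c) C3H8 consumed = 3.19062 × (1/5) = 0.638125 mol; remaining = 0.730098 − 0.638125 = 0.0919725 mol; mass = 0.0919725 mol × 44.09 g/mol = 4.055 g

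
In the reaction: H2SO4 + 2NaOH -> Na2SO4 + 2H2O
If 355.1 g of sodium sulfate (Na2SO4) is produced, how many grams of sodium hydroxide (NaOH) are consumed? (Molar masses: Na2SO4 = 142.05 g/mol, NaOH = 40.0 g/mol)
Moles of Na2SO4 = 355.1 g ÷ 142.05 g/mol = 2.49982 mol
Mole ratio: 2 mol NaOH / 1 mol Na2SO4
Moles of NaOH = 2.49982 × (2/1) = 4.99965 mol
Mass of NaOH = 4.99965 mol × 40.0 g/mol = 200 g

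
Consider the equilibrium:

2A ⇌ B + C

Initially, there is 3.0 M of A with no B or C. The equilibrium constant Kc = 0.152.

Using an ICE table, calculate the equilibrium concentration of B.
[B] = 0.657 M

ICE: [A] = 3.0 − 2x, [B] = [C] = x.
Kc = x²/(3.0 − 2x)² = 0.152 ⇒ √Kc = x/(3.0 − 2x).
x = √0.152·3.0/(1 + 2√0.152) = 0.38987·3.0/1.7797 = 0.65718.
[B] = x = 0.657 M.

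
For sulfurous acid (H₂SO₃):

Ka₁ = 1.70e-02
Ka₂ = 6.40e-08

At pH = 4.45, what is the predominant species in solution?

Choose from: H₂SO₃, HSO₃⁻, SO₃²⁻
HSO₃⁻

pKa1 = 1.77, pKa2 = 7.19. Each pKa is the crossover between adjacent species; pH = 4.45 lies in the region where HSO₃⁻ predominates.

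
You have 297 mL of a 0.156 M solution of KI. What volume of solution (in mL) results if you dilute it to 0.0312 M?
Using M₁V₁ = M₂V₂:
0.156 × 297 = 0.0312 × V₂
V₂ = (0.156 × 297) / 0.0312 = 1485 mL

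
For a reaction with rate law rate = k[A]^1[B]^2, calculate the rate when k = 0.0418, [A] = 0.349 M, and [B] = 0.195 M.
0.0005547 M/s

rate = k·[A]^1·[B]^2 = 0.0418·(0.349)^1·(0.195)^2 = 0.0418·0.349·0.038025 = 0.0005547 M/s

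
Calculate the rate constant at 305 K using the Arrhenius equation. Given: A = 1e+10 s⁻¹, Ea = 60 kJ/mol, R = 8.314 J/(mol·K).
5.30e-01 s⁻¹

k = A·exp(-Ea/(R·T)) = 1e+10·exp(-60000/(8.314·305)) = 1e+10·exp(-23.6615) = 1e+10·5.2962e-11 = 5.30e-01 s⁻¹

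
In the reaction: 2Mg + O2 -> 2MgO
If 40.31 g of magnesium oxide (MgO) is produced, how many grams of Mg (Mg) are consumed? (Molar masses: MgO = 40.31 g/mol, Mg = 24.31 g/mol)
Moles of MgO = 40.31 g ÷ 40.31 g/mol = 1 mol
Mole ratio: 2 mol Mg / 2 mol MgO
Moles of Mg = 1 × (2/2) = 1 mol
Mass of Mg = 1 mol × 24.31 g/mol = 24.31 g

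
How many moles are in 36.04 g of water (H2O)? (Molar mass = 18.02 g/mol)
Moles = 36.04 g ÷ 18.02 g/mol = 2 mol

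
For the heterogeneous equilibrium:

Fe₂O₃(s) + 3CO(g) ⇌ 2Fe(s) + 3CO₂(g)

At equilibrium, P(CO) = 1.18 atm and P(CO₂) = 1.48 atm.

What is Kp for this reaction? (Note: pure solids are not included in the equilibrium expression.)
K_p = 1.973

Solids (Fe₂O₃, Fe) are excluded.
Kp = P(CO₂)³/P(CO)³ = (1.48)³/(1.18)³ = 3.242/1.643 = 1.973.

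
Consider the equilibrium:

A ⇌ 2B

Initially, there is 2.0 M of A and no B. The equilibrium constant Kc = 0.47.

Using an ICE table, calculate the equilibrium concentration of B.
[B] = 0.859 M

ICE: [A] = 2.0 − x, [B] = 2x.
Kc = (2x)²/(2.0 − x) = 0.47 ⇒ 4x² + 0.47x − 0.94 = 0.
x = (−0.47 + √(0.47² + 4·4·0.94))/(2·4) = (−0.47 + √15.261)/8 = 0.42957.
[B] = 2x = 0.859 M.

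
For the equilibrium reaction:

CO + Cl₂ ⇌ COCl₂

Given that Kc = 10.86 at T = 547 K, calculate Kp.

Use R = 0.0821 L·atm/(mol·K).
K_p = 0.2418

Δn = (moles gaseous products) − (moles gaseous reactants) = -1
T = 547 K; RT = 0.0821 × 547 = 44.9087
Kp = Kc·(RT)^Δn = 10.86 × (44.9087)^-1 = 10.86 × 0.0222674 = 0.2418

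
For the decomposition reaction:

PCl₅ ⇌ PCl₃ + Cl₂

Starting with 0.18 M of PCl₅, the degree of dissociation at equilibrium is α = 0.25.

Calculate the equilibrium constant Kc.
K_c = 0.0150

x = α·[A]₀ = 0.25 × 0.18 = 0.045 M dissociated.
At eq: [PCl₅] = 0.18 − 0.045 = 0.135 M; [PCl₃] = [Cl₂] = x = 0.045 M.
Kc = [PCl₃][Cl₂]/[PCl₅] = (0.045)²/0.135 = 0.015.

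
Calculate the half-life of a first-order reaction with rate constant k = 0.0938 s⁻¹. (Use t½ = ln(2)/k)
7.39 s

t½ = ln(2)/k = 0.6931/0.0938 = 7.39 s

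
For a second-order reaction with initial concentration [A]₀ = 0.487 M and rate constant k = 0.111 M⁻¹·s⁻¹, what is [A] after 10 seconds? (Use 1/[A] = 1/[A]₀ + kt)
0.3161 M

1/[A] = 1/[A]₀ + k·t = 1/0.487 + (0.111)·(10) = 2.0534 + 1.1100 = 3.1634
[A] = 1/3.1634 = 0.3161 M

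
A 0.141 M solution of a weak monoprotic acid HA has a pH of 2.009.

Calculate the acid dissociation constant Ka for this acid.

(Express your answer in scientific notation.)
K_a = 7.31e-04

[H⁺] = 10^(−pH) = 10^(−2.009) = 9.795e-03 M. For HA ⇌ H⁺ + A⁻, Ka = x²/(C − x) = (9.795e-03)²/(0.141 − 9.795e-03) = 7.31e-04.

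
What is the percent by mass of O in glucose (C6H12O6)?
Mass of O in formula = 16.0 × 6 = 96 g/mol
Molar mass = 180.16 g/mol
% O = (96/180.16) × 100% = 53.29%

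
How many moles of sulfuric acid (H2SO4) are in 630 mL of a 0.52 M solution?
Moles = Molarity × Volume (L)
Moles = 0.52 M × 0.63 L = 0.3276 mol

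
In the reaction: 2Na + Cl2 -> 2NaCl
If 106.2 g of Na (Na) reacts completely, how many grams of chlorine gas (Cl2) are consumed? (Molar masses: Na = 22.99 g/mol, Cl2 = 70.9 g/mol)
Moles of Na = 106.2 g ÷ 22.99 g/mol = 4.6194 mol
Mole ratio: 1 mol Cl2 / 2 mol Na
Moles of Cl2 = 4.6194 × (1/2) = 2.3097 mol
Mass of Cl2 = 2.3097 mol × 70.9 g/mol = 163.8 g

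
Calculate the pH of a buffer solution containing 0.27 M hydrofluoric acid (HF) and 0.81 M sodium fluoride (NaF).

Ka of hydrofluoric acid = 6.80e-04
pH = 3.64

pKa = -log(6.80e-04) = 3.17. pH = pKa + log([A⁻]/[HA]) = 3.17 + log(0.81/0.27)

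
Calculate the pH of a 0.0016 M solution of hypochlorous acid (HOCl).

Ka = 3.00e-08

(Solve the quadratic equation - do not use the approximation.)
pH = 5.16

x² + Ka×x - Ka×C = 0. Using quadratic formula: [H⁺] = 6.9132e-06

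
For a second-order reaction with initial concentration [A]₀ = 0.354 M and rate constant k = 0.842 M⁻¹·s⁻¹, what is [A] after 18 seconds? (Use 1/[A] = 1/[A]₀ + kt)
0.0556 M

1/[A] = 1/[A]₀ + k·t = 1/0.354 + (0.842)·(18) = 2.8249 + 15.1560 = 17.9809
[A] = 1/17.9809 = 0.0556 M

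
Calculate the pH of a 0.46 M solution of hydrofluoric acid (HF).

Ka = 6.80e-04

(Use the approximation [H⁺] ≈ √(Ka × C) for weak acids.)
pH = 1.75

[H⁺] = √(Ka × C) = √(6.80e-04 × 0.46) = 1.7686e-02. pH = -log(1.7686e-02)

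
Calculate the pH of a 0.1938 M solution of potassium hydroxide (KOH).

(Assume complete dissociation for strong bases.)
pH = 13.29

[OH⁻] = 0.1938 M for strong base. pOH = -log[OH⁻] = 0.71, pH = 14 - pOH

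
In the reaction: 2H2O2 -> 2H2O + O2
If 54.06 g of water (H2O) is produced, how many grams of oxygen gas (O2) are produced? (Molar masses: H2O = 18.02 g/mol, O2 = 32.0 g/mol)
Moles of H2O = 54.06 g ÷ 18.02 g/mol = 3 mol
Mole ratio: 1 mol O2 / 2 mol H2O
Moles of O2 = 3 × (1/2) = 1.5 mol
Mass of O2 = 1.5 mol × 32.0 g/mol = 48 g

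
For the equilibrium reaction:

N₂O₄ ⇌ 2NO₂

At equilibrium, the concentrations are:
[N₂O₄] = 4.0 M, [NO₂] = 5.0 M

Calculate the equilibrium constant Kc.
K_c = 6.2500

Kc = ([NO₂]^2) / ([N₂O₄])
   = ((5.0)^2) / ((4.0))
   = 25 / 4 = 6.2500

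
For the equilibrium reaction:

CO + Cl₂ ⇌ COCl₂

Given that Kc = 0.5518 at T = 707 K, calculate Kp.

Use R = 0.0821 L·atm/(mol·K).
K_p = 0.0095

Δn = (moles gaseous products) − (moles gaseous reactants) = -1
T = 707 K; RT = 0.0821 × 707 = 58.0447
Kp = Kc·(RT)^Δn = 0.5518 × (58.0447)^-1 = 0.5518 × 0.0172281 = 0.0095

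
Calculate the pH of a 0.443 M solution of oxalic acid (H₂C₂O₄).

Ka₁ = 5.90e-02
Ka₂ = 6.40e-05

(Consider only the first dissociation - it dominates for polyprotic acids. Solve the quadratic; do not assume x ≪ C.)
pH = 0.87

x² + Ka₁·x − Ka₁·C = 0 with Ka₁ = 5.90e-02, C = 0.443.
x = (−Ka₁ + √(Ka₁² + 4·Ka₁·C))/2 = 1.3484e-01 M, so pH = 0.87.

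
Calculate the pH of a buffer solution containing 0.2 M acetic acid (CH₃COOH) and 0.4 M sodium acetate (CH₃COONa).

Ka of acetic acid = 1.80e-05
pH = 5.05

pKa = -log(1.80e-05) = 4.74. pH = pKa + log([A⁻]/[HA]) = 4.74 + log(0.4/0.2)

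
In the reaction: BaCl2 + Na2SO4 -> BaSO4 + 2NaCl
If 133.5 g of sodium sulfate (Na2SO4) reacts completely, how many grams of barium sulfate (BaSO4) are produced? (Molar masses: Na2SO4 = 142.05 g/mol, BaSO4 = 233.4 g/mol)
Moles of Na2SO4 = 133.5 g ÷ 142.05 g/mol = 0.93981 mol
Mole ratio: 1 mol BaSO4 / 1 mol Na2SO4
Moles of BaSO4 = 0.93981 × (1/1) = 0.93981 mol
Mass of BaSO4 = 0.93981 mol × 233.4 g/mol = 219.4 g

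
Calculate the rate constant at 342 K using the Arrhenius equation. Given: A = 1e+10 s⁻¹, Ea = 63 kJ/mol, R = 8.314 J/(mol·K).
2.38e+00 s⁻¹

k = A·exp(-Ea/(R·T)) = 1e+10·exp(-63000/(8.314·342)) = 1e+10·exp(-22.1567) = 1e+10·2.3850e-10 = 2.38e+00 s⁻¹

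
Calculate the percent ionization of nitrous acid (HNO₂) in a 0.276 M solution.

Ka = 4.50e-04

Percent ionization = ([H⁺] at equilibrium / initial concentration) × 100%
Percent ionization = 3.96%

Let x = [H⁺]. Ka = x²/(C - x) ⇒ x² + (4.50e-04)x - (4.50e-04)(0.276) = 0. x = 1.0922e-02. Percent = (1.0922e-02/0.276) × 100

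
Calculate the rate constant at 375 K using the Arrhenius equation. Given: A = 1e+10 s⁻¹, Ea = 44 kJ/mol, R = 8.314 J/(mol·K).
7.43e+03 s⁻¹

k = A·exp(-Ea/(R·T)) = 1e+10·exp(-44000/(8.314·375)) = 1e+10·exp(-14.1127) = 1e+10·7.4287e-07 = 7.43e+03 s⁻¹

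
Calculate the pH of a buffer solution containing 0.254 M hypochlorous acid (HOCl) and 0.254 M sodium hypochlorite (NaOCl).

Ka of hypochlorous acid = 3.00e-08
pH = 7.52

pKa = -log(3.00e-08) = 7.52. pH = pKa + log([A⁻]/[HA]) = 7.52 + log(0.254/0.254)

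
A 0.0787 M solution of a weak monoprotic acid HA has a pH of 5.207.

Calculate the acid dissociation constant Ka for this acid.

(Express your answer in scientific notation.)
K_a = 4.90e-10

[H⁺] = 10^(−pH) = 10^(−5.207) = 6.209e-06 M. For HA ⇌ H⁺ + A⁻, Ka = x²/(C − x) = (6.209e-06)²/(0.0787 − 6.209e-06) = 4.90e-10.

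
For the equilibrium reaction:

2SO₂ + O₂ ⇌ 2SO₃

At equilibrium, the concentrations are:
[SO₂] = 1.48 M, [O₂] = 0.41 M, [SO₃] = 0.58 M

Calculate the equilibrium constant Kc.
K_c = 0.3746

Kc = ([SO₃]^2) / ([SO₂]^2 × [O₂])
   = ((0.58)^2) / ((1.48)^2·(0.41))
   = 0.3364 / 0.89806 = 0.3746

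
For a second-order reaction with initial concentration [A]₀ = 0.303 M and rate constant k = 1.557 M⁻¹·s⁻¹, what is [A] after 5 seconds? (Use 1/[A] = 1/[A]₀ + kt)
0.0902 M

1/[A] = 1/[A]₀ + k·t = 1/0.303 + (1.557)·(5) = 3.3003 + 7.7850 = 11.0853
[A] = 1/11.0853 = 0.0902 M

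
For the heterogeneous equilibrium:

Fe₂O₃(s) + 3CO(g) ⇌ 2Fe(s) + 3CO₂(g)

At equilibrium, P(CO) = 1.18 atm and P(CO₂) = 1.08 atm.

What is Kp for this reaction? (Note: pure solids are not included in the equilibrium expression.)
K_p = 0.767

Solids (Fe₂O₃, Fe) are excluded.
Kp = P(CO₂)³/P(CO)³ = (1.08)³/(1.18)³ = 1.26/1.643 = 0.767.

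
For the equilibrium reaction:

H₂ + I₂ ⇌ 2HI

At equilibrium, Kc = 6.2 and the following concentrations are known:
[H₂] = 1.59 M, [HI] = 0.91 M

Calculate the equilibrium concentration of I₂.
[I₂] = 0.0840 M

Kc = ([HI]^2) / ([H₂] × [I₂]) = 6.2
[I₂]^1 = (product terms)/(Kc · other reactant terms) = 0.8281 / (6.2 · 1.59) = 0.084003
[I₂] = 0.0840 M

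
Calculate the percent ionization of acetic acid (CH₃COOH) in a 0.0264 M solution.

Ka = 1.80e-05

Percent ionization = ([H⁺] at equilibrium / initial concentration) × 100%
Percent ionization = 2.58%

Let x = [H⁺]. Ka = x²/(C - x) ⇒ x² + (1.80e-05)x - (1.80e-05)(0.0264) = 0. x = 6.8041e-04. Percent = (6.8041e-04/0.0264) × 100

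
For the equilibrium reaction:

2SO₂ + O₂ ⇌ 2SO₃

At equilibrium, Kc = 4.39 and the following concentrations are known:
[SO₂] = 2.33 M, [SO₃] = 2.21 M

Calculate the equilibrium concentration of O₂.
[O₂] = 0.2049 M

Kc = ([SO₃]^2) / ([SO₂]^2 × [O₂]) = 4.39
[O₂]^1 = (product terms)/(Kc · other reactant terms) = 4.8841 / (4.39 · 5.4289) = 0.20493
[O₂] = 0.2049 M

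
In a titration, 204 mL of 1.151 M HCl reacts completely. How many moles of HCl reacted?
Moles = Molarity × Volume (L)
Moles = 1.151 M × 0.204 L = 0.2348 mol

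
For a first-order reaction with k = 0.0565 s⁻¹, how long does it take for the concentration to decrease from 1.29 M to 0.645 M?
12.27 s

From ln[A] = ln[A]₀ - k·t: t = ln([A]₀/[A])/k = ln(1.29/0.645)/0.0565 = ln(2.0000)/0.0565 = 0.6931/0.0565 = 12.27 s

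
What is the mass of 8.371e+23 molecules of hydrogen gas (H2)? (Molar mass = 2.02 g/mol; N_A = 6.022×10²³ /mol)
Moles = 8.371e+23 ÷ 6.022×10²³ = 1.39007 mol
Mass = 1.39007 mol × 2.02 g/mol = 2.808 g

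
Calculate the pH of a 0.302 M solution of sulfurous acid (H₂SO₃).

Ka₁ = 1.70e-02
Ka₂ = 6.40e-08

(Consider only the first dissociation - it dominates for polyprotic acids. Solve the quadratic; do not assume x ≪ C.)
pH = 1.20

x² + Ka₁·x − Ka₁·C = 0 with Ka₁ = 1.70e-02, C = 0.302.
x = (−Ka₁ + √(Ka₁² + 4·Ka₁·C))/2 = 6.3654e-02 M, so pH = 1.20.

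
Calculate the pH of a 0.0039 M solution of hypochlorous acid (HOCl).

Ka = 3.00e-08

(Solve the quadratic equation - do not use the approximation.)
pH = 4.97

x² + Ka×x - Ka×C = 0. Using quadratic formula: [H⁺] = 1.0802e-05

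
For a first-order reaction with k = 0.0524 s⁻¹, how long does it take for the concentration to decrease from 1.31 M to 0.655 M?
13.23 s

From ln[A] = ln[A]₀ - k·t: t = ln([A]₀/[A])/k = ln(1.31/0.655)/0.0524 = ln(2.0000)/0.0524 = 0.6931/0.0524 = 13.23 s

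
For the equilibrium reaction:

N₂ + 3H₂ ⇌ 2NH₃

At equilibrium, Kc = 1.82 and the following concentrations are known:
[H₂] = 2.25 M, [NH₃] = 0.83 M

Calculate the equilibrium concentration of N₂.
[N₂] = 0.0332 M

Kc = ([NH₃]^2) / ([N₂] × [H₂]^3) = 1.82
[N₂]^1 = (product terms)/(Kc · other reactant terms) = 0.6889 / (1.82 · 11.391) = 0.033231
[N₂] = 0.0332 M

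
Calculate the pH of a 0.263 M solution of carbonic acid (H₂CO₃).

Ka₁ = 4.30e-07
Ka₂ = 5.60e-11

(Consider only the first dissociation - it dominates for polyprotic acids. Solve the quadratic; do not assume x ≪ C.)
pH = 3.47

x² + Ka₁·x − Ka₁·C = 0 with Ka₁ = 4.30e-07, C = 0.263.
x = (−Ka₁ + √(Ka₁² + 4·Ka₁·C))/2 = 3.3607e-04 M, so pH = 3.47.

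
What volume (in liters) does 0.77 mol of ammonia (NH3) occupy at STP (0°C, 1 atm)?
At STP, 1 mol of gas occupies 22.4 L
Volume = 0.77 mol × 22.4 L/mol = 17.25 L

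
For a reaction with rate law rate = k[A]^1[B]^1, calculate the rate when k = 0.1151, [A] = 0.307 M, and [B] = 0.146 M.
0.005159 M/s

rate = k·[A]^1·[B]^1 = 0.1151·(0.307)^1·(0.146)^1 = 0.1151·0.307·0.146 = 0.005159 M/s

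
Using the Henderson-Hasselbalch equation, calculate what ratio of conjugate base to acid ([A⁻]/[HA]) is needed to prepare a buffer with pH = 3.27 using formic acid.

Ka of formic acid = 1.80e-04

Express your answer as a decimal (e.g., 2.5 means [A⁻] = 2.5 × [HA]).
[A⁻]/[HA] = 0.335

pKa = −log(1.80e-04) = 3.7447. pH = pKa + log([A⁻]/[HA]). 3.27 = 3.7447 + log(ratio). log(ratio) = 3.27 − 3.7447 = -0.4747. ratio = 10^(-0.4747) = 0.335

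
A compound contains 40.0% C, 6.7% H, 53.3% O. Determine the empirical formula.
Moles of C = 40.0 g / 12.01 g/mol = 3.331 mol
Moles of H = 6.7 g / 1.008 g/mol = 6.647 mol
Moles of O = 53.3 g / 16.0 g/mol = 3.331 mol

Smallest moles = 3.331
Divide all by smallest:
C: 3.331 / 3.331 = 1.00
H: 6.647 / 3.331 = 2.00
O: 3.331 / 3.331 = 1.00

Empirical formula: CH2O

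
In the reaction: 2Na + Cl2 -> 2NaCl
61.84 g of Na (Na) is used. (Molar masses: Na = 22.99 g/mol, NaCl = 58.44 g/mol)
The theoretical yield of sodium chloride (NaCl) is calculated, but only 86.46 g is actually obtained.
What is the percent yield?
Moles of Na = 61.84 g ÷ 22.99 g/mol = 2.68987 mol
Mole ratio: 2 mol NaCl / 2 mol Na
Moles of NaCl = 2.68987 × (2/2) = 2.68987 mol
Theoretical yield = 2.68987 mol × 58.44 g/mol = 157.2 g
Actual yield = 86.46 g
Percent yield = (86.46 / 157.2) × 100% = 55.0%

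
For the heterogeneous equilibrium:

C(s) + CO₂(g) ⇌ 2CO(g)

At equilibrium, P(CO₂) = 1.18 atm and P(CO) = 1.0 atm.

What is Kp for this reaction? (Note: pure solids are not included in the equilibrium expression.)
K_p = 0.847

Solid C is excluded.
Kp = P(CO)²/P(CO₂) = (1.0)²/1.18 = 1/1.18 = 0.847.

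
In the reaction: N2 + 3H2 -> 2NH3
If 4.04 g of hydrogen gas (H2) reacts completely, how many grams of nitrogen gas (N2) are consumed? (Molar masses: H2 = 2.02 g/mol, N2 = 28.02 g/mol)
Moles of H2 = 4.04 g ÷ 2.02 g/mol = 2 mol
Mole ratio: 1 mol N2 / 3 mol H2
Moles of N2 = 2 × (1/3) = 0.666667 mol
Mass of N2 = 0.666667 mol × 28.02 g/mol = 18.68 g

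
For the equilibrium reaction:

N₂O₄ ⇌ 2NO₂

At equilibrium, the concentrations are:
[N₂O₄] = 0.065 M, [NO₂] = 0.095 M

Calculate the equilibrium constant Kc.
K_c = 0.1388

Kc = ([NO₂]^2) / ([N₂O₄])
   = ((0.095)^2) / ((0.065))
   = 0.009025 / 0.065 = 0.1388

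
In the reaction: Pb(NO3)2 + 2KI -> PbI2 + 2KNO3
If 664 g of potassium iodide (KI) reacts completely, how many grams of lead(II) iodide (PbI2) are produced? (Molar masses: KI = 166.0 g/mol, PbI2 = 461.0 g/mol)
Moles of KI = 664 g ÷ 166.0 g/mol = 4 mol
Mole ratio: 1 mol PbI2 / 2 mol KI
Moles of PbI2 = 4 × (1/2) = 2 mol
Mass of PbI2 = 2 mol × 461.0 g/mol = 922 g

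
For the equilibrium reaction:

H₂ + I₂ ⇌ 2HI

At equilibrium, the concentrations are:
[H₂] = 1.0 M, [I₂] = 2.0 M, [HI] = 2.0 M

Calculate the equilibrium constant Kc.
K_c = 2.0000

Kc = ([HI]^2) / ([H₂] × [I₂])
   = ((2.0)^2) / ((1.0)·(2.0))
   = 4 / 2 = 2.0000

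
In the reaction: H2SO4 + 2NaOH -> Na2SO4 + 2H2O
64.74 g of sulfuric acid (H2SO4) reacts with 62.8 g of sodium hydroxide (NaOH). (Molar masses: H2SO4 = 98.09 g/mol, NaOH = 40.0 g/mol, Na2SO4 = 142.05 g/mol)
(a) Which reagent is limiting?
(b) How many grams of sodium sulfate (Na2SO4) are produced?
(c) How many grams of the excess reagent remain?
(a) H2SO4, (b) 93.75 g, (c) 10 g

Moles of H2SO4 = 64.74 g ÷ 98.09 g/mol = 0.660006 mol
Moles of NaOH = 62.8 g ÷ 40.0 g/mol = 1.57 mol
Moles ÷ coefficient: H2SO4: 0.660006/1 = 0.66, NaOH: 1.57/2 = 0.785
(a) H2SO4 has the smaller value, so H2SO4 is the limiting reagent.
(b) Moles of Na2SO4 = 0.660006 mol H2SO4 × (1/1) = 0.660006 mol; mass = 0.660006 mol × 142.05 g/mol = 93.75 g
(c) NaOH consumed = 0.660006 × (2/1) = 1.32001 mol; remaining = 1.57 − 1.32001 = 0.249988 mol; mass = 0.249988 mol × 40.0 g/mol = 10 g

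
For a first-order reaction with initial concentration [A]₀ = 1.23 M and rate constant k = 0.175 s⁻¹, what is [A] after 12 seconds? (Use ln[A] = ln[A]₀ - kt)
0.1506 M

ln[A] = ln[A]₀ - k·t = ln(1.23) - (0.175)·(12) = 0.2070 - 2.1000 = -1.8930
[A] = e^(-1.8930) = 0.1506 M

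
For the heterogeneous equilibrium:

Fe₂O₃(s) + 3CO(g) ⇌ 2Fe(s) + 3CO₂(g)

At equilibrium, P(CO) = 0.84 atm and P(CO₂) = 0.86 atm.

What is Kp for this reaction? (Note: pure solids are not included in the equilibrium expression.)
K_p = 1.073

Solids (Fe₂O₃, Fe) are excluded.
Kp = P(CO₂)³/P(CO)³ = (0.86)³/(0.84)³ = 0.6361/0.5927 = 1.073.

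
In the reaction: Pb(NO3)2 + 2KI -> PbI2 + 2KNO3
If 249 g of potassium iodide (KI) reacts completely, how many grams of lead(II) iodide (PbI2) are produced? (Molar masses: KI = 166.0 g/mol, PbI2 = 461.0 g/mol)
Moles of KI = 249 g ÷ 166.0 g/mol = 1.5 mol
Mole ratio: 1 mol PbI2 / 2 mol KI
Moles of PbI2 = 1.5 × (1/2) = 0.75 mol
Mass of PbI2 = 0.75 mol × 461.0 g/mol = 345.8 g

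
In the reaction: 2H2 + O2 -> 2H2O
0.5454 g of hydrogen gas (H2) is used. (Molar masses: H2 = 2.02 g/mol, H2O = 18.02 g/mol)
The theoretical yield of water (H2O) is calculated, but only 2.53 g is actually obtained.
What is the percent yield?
Moles of H2 = 0.5454 g ÷ 2.02 g/mol = 0.27 mol
Mole ratio: 2 mol H2O / 2 mol H2
Moles of H2O = 0.27 × (2/2) = 0.27 mol
Theoretical yield = 0.27 mol × 18.02 g/mol = 4.8654 g
Actual yield = 2.53 g
Percent yield = (2.53 / 4.8654) × 100% = 52.0%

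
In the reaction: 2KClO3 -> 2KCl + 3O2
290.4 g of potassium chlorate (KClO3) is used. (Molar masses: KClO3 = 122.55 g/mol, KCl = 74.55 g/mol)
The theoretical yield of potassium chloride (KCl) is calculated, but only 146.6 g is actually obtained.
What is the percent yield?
Moles of KClO3 = 290.4 g ÷ 122.55 g/mol = 2.36965 mol
Mole ratio: 2 mol KCl / 2 mol KClO3
Moles of KCl = 2.36965 × (2/2) = 2.36965 mol
Theoretical yield = 2.36965 mol × 74.55 g/mol = 176.66 g
Actual yield = 146.6 g
Percent yield = (146.6 / 176.66) × 100% = 83.0%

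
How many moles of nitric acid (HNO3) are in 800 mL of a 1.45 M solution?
Moles = Molarity × Volume (L)
Moles = 1.45 M × 0.8 L = 1.16 mol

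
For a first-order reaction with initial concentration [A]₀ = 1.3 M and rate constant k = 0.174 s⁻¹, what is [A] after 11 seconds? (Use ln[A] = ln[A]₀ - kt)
0.1917 M

ln[A] = ln[A]₀ - k·t = ln(1.3) - (0.174)·(11) = 0.2624 - 1.9140 = -1.6516
[A] = e^(-1.6516) = 0.1917 M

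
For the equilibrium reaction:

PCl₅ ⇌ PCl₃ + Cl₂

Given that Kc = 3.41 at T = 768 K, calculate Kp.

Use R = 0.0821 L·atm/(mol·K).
K_p = 215.0100

Δn = (moles gaseous products) − (moles gaseous reactants) = 1
T = 768 K; RT = 0.0821 × 768 = 63.0528
Kp = Kc·(RT)^Δn = 3.41 × (63.0528)^1 = 3.41 × 63.0528 = 215.0100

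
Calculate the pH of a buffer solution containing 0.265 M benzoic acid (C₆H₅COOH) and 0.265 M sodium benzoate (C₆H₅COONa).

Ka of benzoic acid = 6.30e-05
pH = 4.20

pKa = -log(6.30e-05) = 4.20. pH = pKa + log([A⁻]/[HA]) = 4.20 + log(0.265/0.265)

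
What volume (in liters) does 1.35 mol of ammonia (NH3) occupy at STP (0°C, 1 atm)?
At STP, 1 mol of gas occupies 22.4 L
Volume = 1.35 mol × 22.4 L/mol = 30.24 L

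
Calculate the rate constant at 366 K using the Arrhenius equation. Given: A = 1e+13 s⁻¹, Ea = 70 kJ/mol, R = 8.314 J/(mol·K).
1.02e+03 s⁻¹

k = A·exp(-Ea/(R·T)) = 1e+13·exp(-70000/(8.314·366)) = 1e+13·exp(-23.0042) = 1e+13·1.0219e-10 = 1.02e+03 s⁻¹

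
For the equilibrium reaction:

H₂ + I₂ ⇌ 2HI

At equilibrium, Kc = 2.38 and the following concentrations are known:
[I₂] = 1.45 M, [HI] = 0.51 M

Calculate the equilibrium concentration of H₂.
[H₂] = 0.0754 M

Kc = ([HI]^2) / ([H₂] × [I₂]) = 2.38
[H₂]^1 = (product terms)/(Kc · other reactant terms) = 0.2601 / (2.38 · 1.45) = 0.075369
[H₂] = 0.0754 M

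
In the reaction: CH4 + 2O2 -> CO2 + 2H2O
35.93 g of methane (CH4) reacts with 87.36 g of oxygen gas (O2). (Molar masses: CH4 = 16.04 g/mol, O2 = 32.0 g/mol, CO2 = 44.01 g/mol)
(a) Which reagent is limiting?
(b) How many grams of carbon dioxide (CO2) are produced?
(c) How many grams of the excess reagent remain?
(a) O2, (b) 60.07 g, (c) 14.04 g

Moles of CH4 = 35.93 g ÷ 16.04 g/mol = 2.24002 mol
Moles of O2 = 87.36 g ÷ 32.0 g/mol = 2.73 mol
Moles ÷ coefficient: CH4: 2.24002/1 = 2.24, O2: 2.73/2 = 1.365
(a) O2 has the smaller value, so O2 is the limiting reagent.
(b) Moles of CO2 = 2.73 mol O2 × (1/2) = 1.365 mol; mass = 1.365 mol × 44.01 g/mol = 60.07 g
(c) CH4 consumed = 2.73 × (1/2) = 1.365 mol; remaining = 2.24002 − 1.365 = 0.875025 mol; mass = 0.875025 mol × 16.04 g/mol = 14.04 g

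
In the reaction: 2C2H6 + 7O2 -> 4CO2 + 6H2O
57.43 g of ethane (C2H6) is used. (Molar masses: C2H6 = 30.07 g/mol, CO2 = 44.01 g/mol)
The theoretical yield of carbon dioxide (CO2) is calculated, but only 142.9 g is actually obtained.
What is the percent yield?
Moles of C2H6 = 57.43 g ÷ 30.07 g/mol = 1.90988 mol
Mole ratio: 4 mol CO2 / 2 mol C2H6
Moles of CO2 = 1.90988 × (4/2) = 3.81975 mol
Theoretical yield = 3.81975 mol × 44.01 g/mol = 168.11 g
Actual yield = 142.9 g
Percent yield = (142.9 / 168.11) × 100% = 85.0%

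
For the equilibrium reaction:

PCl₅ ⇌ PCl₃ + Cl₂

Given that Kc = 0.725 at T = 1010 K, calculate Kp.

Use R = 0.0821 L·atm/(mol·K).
K_p = 60.1177

Δn = (moles gaseous products) − (moles gaseous reactants) = 1
T = 1010 K; RT = 0.0821 × 1010 = 82.921
Kp = Kc·(RT)^Δn = 0.725 × (82.921)^1 = 0.725 × 82.921 = 60.1177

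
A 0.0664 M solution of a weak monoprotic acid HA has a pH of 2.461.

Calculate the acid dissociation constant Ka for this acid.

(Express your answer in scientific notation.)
K_a = 1.90e-04

[H⁺] = 10^(−pH) = 10^(−2.461) = 3.459e-03 M. For HA ⇌ H⁺ + A⁻, Ka = x²/(C − x) = (3.459e-03)²/(0.0664 − 3.459e-03) = 1.90e-04.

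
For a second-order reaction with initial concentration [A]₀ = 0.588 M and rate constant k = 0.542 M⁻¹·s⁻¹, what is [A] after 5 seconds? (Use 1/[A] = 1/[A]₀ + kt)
0.2267 M

1/[A] = 1/[A]₀ + k·t = 1/0.588 + (0.542)·(5) = 1.7007 + 2.7100 = 4.4107
[A] = 1/4.4107 = 0.2267 M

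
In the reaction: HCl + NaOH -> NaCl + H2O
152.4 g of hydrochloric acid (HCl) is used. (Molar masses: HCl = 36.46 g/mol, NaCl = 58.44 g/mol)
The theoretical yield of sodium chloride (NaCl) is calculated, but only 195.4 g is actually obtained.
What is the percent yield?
Moles of HCl = 152.4 g ÷ 36.46 g/mol = 4.17992 mol
Mole ratio: 1 mol NaCl / 1 mol HCl
Moles of NaCl = 4.17992 × (1/1) = 4.17992 mol
Theoretical yield = 4.17992 mol × 58.44 g/mol = 244.27 g
Actual yield = 195.4 g
Percent yield = (195.4 / 244.27) × 100% = 80.0%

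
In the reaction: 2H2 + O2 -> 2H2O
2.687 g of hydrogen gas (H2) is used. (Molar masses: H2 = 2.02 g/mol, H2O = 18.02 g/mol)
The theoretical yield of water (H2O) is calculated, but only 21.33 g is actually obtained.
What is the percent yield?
Moles of H2 = 2.687 g ÷ 2.02 g/mol = 1.3302 mol
Mole ratio: 2 mol H2O / 2 mol H2
Moles of H2O = 1.3302 × (2/2) = 1.3302 mol
Theoretical yield = 1.3302 mol × 18.02 g/mol = 23.97 g
Actual yield = 21.33 g
Percent yield = (21.33 / 23.97) × 100% = 89.0%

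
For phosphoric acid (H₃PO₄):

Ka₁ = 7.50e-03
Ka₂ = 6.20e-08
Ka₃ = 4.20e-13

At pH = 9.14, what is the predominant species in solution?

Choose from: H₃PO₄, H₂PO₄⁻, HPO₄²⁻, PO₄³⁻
HPO₄²⁻

pKa1 = 2.12, pKa2 = 7.21, pKa3 = 12.38. Each pKa is the crossover between adjacent species; pH = 9.14 lies in the region where HPO₄²⁻ predominates.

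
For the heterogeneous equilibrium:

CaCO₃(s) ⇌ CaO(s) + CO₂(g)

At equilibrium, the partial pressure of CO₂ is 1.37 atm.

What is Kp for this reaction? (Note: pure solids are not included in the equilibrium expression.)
K_p = 1.37

Solids (CaCO₃, CaO) have activity 1 and are excluded.
Kp = P(CO₂) = 1.37.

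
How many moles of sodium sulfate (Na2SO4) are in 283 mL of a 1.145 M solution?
Moles = Molarity × Volume (L)
Moles = 1.145 M × 0.283 L = 0.324 mol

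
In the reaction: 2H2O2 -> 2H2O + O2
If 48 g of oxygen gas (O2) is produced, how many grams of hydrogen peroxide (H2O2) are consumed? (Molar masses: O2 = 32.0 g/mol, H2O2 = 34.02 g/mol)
Moles of O2 = 48 g ÷ 32.0 g/mol = 1.5 mol
Mole ratio: 2 mol H2O2 / 1 mol O2
Moles of H2O2 = 1.5 × (2/1) = 3 mol
Mass of H2O2 = 3 mol × 34.02 g/mol = 102.1 g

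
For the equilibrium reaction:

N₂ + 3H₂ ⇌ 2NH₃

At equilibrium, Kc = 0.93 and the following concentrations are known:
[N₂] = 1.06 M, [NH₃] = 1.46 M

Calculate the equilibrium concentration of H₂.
[H₂] = 1.2931 M

Kc = ([NH₃]^2) / ([N₂] × [H₂]^3) = 0.93
[H₂]^3 = (product terms)/(Kc · other reactant terms) = 2.1316 / (0.93 · 1.06) = 2.1623
[H₂] = (2.1623)^(1/3) = 1.2931 M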